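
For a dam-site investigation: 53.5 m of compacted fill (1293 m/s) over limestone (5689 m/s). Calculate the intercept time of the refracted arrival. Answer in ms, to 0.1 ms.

80.6 ms

tᵢ = 2h·√(V₂²−V₁²)/(V₁V₂).
√(V₂²−V₁²) = √(5689²−1293²) = 5540.1 m/s.
tᵢ = 2·53.5·5540.1/(1293·5689) = 0.08059 s.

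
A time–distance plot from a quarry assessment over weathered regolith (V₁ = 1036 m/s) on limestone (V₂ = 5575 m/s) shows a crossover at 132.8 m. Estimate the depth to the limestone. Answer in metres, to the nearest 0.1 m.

55.0 m

x_cross = 2h·√((V₂+V₁)/(V₂−V₁)) → h = x_cross / (2·√((V₂+V₁)/(V₂−V₁))).
√((V₂+V₁)/(V₂−V₁)) = √((5575+1036)/(5575−1036)) = 1.2069.
h = 132.8 / (2·1.2069) = 55.02 m.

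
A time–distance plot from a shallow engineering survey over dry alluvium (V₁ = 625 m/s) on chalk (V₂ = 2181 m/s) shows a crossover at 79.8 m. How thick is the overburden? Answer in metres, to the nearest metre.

h = (x_cross/2)·√((V₂−V₁)/(V₂+V₁)).
(V₂−V₁)/(V₂+V₁) = (2181−625)/(2181+625) = 0.5545; √ = 0.7447.
h = (79.8/2)·0.7447 = 29.71 m.

30 m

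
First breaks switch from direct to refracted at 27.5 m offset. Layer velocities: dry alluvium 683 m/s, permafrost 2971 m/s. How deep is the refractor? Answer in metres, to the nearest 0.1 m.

h = (x_cross/2)·√((V₂−V₁)/(V₂+V₁)).
(V₂−V₁)/(V₂+V₁) = (2971−683)/(2971+683) = 0.6262; √ = 0.7913.
h = (27.5/2)·0.7913 = 10.88 m.

10.9 m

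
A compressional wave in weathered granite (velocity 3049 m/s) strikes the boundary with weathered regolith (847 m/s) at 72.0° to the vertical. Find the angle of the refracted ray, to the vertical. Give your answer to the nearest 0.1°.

Snell's law: sin θ₂ = (V₂/V₁)·sin θ₁ = (847/3049)·sin 72.0° = 0.2642.
θ₂ = sin⁻¹(0.2642) = 15.32° (from vertical).

15.3°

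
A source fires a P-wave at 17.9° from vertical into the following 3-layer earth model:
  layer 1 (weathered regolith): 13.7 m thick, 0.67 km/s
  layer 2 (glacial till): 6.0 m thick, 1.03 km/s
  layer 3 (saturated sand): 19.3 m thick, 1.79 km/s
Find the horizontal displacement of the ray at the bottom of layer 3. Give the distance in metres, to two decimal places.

35.41 m

Ray parameter p = sin 17.9° / 0.67 km/s = 4.5874e-01 s/km.
Layer 1: θ = 17.90°; offset = 13.7·tan 17.90° = 4.4250 m.
Layer 2: sin θ = p·1.03 = 0.4725 → θ = 28.20°; offset = 6.0·tan 28.20° = 3.2168 m.
Layer 3: sin θ = p·1.79 = 0.8211 → θ = 55.20°; offset = 19.3·tan 55.20° = 27.7688 m.
Σ offsets = 35.4105 m.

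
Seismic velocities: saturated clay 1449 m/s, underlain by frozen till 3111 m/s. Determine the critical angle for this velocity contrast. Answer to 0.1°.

At critical incidence the refracted ray runs along the interface (θ₂ = 90°), so sin θ_c = V₁/V₂.
θ_c = arcsin(1449/3111) = arcsin 0.4658 = 27.76°.

27.8°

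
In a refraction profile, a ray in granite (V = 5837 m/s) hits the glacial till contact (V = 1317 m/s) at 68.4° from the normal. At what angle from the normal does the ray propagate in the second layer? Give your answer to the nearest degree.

Snell's law: sin θ₂ = (V₂/V₁)·sin θ₁ = (1317/5837)·sin 68.4° = 0.2098.
θ₂ = arcsin 0.2098 = 12.11° from the normal.

12°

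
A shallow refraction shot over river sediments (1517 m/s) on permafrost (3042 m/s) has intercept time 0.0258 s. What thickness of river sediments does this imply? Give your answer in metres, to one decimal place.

θ_c = arcsin(1517/3042) = 29.91°; cos θ_c = 0.8668.
tᵢ = 2h cos θ_c/V₁ ⇒ h = tᵢ·V₁/(2 cos θ_c) = 0.0258·1517/(2·0.8668) = 22.58 m.

22.6 m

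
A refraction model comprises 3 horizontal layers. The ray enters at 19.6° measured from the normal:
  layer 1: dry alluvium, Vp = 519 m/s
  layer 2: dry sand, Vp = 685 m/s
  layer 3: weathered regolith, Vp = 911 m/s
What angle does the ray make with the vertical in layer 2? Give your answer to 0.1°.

Snell's law across each interface conserves sin θ / V, so sin θ_2 = V_2·sin θ₁/V₁.
sin θ_2 = 685 × sin 19.6° / 519 = 0.4427.
θ_2 = arcsin 0.4427 = 26.28°.

26.3°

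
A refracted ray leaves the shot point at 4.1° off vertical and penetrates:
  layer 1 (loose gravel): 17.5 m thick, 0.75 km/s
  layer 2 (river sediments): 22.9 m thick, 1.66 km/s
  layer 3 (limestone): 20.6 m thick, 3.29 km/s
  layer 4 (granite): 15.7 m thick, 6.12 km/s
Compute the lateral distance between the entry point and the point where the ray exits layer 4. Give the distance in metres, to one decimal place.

23.0 m

Ray parameter p = sin 4.1° / 0.75 km/s = 9.5330e-02 s/km.
Layer 1: θ = 4.10°; offset = 17.5·tan 4.10° = 1.254 m.
Layer 2: sin θ = p·1.66 = 0.1582 → θ = 9.11°; offset = 22.9·tan 9.11° = 3.670 m.
Layer 3: sin θ = p·3.29 = 0.3136 → θ = 18.28°; offset = 20.6·tan 18.28° = 6.804 m.
Layer 4: sin θ = p·6.12 = 0.5834 → θ = 35.69°; offset = 15.7·tan 35.69° = 11.278 m.
Σ offsets = 23.007 m.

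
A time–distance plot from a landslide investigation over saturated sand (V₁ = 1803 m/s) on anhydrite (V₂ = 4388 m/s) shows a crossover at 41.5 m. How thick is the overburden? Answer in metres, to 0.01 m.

h = (x_cross/2)·√((V₂−V₁)/(V₂+V₁)).
(V₂−V₁)/(V₂+V₁) = (4388−1803)/(4388+1803) = 0.4175; √ = 0.6462.
h = (41.5/2)·0.6462 = 13.41 m.

13.41 m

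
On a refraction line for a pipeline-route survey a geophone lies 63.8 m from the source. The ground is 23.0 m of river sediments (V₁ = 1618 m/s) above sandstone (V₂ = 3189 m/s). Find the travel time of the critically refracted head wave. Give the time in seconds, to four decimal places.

0.0445 s

θ_c = arcsin(V₁/V₂) = arcsin(1618/3189) = 30.49°, cos θ_c = 0.8617.
Intercept time tᵢ = 2h cos θ_c / V₁ = 2·23.0·0.8617/1618 = 0.02450 s.
t = x/V₂ + tᵢ = 63.8/3189 + 0.02450 = 0.04451 s.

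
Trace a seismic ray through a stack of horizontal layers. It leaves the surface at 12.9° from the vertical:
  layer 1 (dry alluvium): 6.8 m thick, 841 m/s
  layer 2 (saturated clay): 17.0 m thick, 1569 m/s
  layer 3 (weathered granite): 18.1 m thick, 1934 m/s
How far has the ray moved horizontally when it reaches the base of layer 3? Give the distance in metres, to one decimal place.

Ray parameter p = sin 12.9° / 841 m/s = 2.6546e-04 s/m.
Layer 1: θ = 12.90°; offset = 6.8·tan 12.90° = 1.557 m.
Layer 2: sin θ = p·1569 = 0.4165 → θ = 24.61°; offset = 17.0·tan 24.61° = 7.788 m.
Layer 3: sin θ = p·1934 = 0.5134 → θ = 30.89°; offset = 18.1·tan 30.89° = 10.828 m.
Summing the layer offsets gives 20.174 m.

20.2 m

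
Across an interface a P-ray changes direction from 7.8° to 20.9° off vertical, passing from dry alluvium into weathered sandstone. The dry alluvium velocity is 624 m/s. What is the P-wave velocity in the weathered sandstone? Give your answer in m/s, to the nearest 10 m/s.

Snell's law: sin 7.8°/V₁ = sin 20.9°/V₂.
V₂ = V₁·sin 20.9°/sin 7.8° = 624 × 2.6286 = 1640.23 m/s.

1640 m/s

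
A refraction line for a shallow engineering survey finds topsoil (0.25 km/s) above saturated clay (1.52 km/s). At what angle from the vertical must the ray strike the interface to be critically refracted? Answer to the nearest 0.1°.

Critical incidence: sin θ_c = V₁/V₂ = 0.25/1.52 = 0.1645.
θ_c = arcsin 0.1645 = 9.47°.

9.5°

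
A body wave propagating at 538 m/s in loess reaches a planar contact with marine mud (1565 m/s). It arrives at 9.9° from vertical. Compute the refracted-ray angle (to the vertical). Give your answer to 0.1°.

30.0°

Snell's law: sin θ₂ = (V₂/V₁)·sin θ₁ = (1565/538)·sin 9.9° = 0.5001.
θ₂ = arcsin 0.5001 = 30.01° from the normal.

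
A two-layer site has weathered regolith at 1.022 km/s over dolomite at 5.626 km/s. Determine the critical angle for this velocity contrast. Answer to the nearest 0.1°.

Critical incidence: sin θ_c = V₁/V₂ = 1.022/5.626 = 0.1817.
θ_c = arcsin 0.1817 = 10.47°.

10.5°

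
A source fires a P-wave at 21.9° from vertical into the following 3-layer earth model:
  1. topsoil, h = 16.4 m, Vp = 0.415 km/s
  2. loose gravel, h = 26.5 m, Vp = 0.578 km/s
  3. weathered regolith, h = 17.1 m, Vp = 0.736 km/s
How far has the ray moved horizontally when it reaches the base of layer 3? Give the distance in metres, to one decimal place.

37.8 m

p = sin θ₁/V₁ = sin 21.9°/0.415 = 8.9877e-01 s/km is conserved through the stack.
Layer 1: θ = 21.90°; offset = 16.4·tan 21.90° = 6.593 m.
Layer 2: sin θ = p·0.578 = 0.5195 → θ = 31.30°; offset = 26.5·tan 31.30° = 16.111 m.
Layer 3: sin θ = p·0.736 = 0.6615 → θ = 41.41°; offset = 17.1·tan 41.41° = 15.083 m.
Summing the layer offsets gives 37.787 m.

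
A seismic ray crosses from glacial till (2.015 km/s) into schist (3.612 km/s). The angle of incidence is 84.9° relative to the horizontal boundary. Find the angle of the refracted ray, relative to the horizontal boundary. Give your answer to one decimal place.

80.8°

Angle from the normal: 90° − 84.9° = 5.1°.
Snell's law: sin θ₂ = (V₂/V₁)·sin θ₁ = (3.612/2.015)·sin 5.1° = 0.1593.
θ₂ = sin⁻¹(0.1593) = 9.17° (from vertical).
From the interface: 90° − 9.17° = 80.83°.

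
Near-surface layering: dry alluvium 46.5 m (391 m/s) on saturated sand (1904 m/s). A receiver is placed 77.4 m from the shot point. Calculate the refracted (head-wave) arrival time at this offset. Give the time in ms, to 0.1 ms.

273.4 ms

θ_c = arcsin(V₁/V₂) = arcsin(391/1904) = 11.85°, cos θ_c = 0.9787.
Intercept time tᵢ = 2h cos θ_c / V₁ = 2·46.5·0.9787/391 = 0.23278 s.
t = x/V₂ + tᵢ = 77.4/1904 + 0.23278 = 0.27343 s.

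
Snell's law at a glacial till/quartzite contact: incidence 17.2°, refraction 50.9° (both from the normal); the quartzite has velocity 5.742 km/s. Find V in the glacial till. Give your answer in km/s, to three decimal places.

Snell's law: sin 17.2°/V₁ = sin 50.9°/V₂.
V₁ = V₂·sin 17.2°/sin 50.9° = 5.742 × 0.3810 = 2.188 km/s.

2.188 km/s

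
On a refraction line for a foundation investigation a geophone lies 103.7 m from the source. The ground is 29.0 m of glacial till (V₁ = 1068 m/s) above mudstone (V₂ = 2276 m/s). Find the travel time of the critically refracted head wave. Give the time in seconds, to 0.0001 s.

0.0935 s

θ_c = arcsin(V₁/V₂) = arcsin(1068/2276) = 27.99°, cos θ_c = 0.8831.
Intercept time tᵢ = 2h cos θ_c / V₁ = 2·29.0·0.8831/1068 = 0.04796 s.
t = x/V₂ + tᵢ = 103.7/2276 + 0.04796 = 0.09352 s.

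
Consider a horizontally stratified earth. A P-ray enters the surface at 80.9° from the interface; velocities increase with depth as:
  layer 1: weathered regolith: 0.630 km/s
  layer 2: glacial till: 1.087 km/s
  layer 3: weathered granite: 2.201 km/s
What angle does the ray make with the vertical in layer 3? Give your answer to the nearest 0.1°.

From the normal: θ₁ = 90° − 80.9° = 9.1°.
Ray parameter p = sin 9.1° / 0.630 = 2.5104e-01 s/km.
sin θ_3 = p·V_3 = 2.5104e-01 × 2.201 = 0.5525.
θ_3 = 33.54° from the vertical.

33.5°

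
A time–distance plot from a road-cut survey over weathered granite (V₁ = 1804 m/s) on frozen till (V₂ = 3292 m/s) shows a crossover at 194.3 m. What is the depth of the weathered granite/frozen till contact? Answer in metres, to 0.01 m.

x_cross = 2h·√((V₂+V₁)/(V₂−V₁)) → h = x_cross / (2·√((V₂+V₁)/(V₂−V₁))).
√((V₂+V₁)/(V₂−V₁)) = √((3292+1804)/(3292−1804)) = 1.8506.
h = 194.3 / (2·1.8506) = 52.50 m.

52.50 m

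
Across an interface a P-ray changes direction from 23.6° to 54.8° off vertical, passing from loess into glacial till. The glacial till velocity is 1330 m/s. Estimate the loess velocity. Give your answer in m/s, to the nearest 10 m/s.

Snell's law: sin 23.6°/V₁ = sin 54.8°/V₂.
V₁ = V₂·sin 23.6°/sin 54.8° = 1330 × 0.4899 = 651.62 m/s.

650 m/s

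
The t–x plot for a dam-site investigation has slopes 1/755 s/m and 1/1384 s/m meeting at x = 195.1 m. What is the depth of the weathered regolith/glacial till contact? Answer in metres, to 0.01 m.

h = (x_cross/2)·√((V₂−V₁)/(V₂+V₁)).
(V₂−V₁)/(V₂+V₁) = (1384−755)/(1384+755) = 0.2941; √ = 0.5423.
h = (195.1/2)·0.5423 = 52.90 m.

52.90 m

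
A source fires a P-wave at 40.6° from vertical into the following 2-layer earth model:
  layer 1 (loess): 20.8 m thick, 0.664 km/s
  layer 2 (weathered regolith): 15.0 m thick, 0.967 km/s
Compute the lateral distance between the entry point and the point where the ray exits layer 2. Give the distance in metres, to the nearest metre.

Ray parameter p = sin 40.6° / 0.664 km/s = 9.8008e-01 s/km.
Layer 1: θ = 40.60°; offset = 20.8·tan 40.60° = 17.828 m.
Layer 2: sin θ = p·0.967 = 0.9477 → θ = 71.39°; offset = 15.0·tan 71.39° = 44.558 m.
Σ offsets = 62.386 m.

62 m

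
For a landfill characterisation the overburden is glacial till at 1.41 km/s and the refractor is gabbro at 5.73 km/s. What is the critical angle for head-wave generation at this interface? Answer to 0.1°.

14.2°

Critical incidence: sin θ_c = V₁/V₂ = 1.41/5.73 = 0.2461.
θ_c = arcsin 0.2461 = 14.25°.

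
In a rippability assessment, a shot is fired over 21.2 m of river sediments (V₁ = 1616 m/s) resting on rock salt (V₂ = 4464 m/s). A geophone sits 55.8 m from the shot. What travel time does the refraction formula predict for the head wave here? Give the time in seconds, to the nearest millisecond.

0.037 s

t = x/V₂ + 2h·√(V₂²−V₁²)/(V₁V₂).
√(V₂²−V₁²) = √(4464²−1616²) = 4161.2 m/s; delay term = 2·21.2·4161.2/(1616·4464) = 0.02446 s.
t = 55.8/4464 + 0.02446 = 0.03696 s.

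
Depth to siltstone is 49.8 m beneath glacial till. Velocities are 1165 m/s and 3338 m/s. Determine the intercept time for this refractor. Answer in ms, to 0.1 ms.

θ_c = arcsin(V₁/V₂) = arcsin(1165/3338) = 20.43°; cos θ_c = 0.9371.
tᵢ = 2h·cos θ_c / V₁ = 2·49.8·0.9371 / 1165 = 0.08012 s.

80.1 ms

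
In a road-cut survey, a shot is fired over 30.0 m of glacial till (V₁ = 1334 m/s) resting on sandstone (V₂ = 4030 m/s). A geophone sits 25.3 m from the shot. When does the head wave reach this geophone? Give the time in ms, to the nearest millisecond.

49 ms

t = x/V₂ + 2h·√(V₂²−V₁²)/(V₁V₂).
√(V₂²−V₁²) = √(4030²−1334²) = 3802.8 m/s; delay term = 2·30.0·3802.8/(1334·4030) = 0.04244 s.
t = 25.3/4030 + 0.04244 = 0.04872 s.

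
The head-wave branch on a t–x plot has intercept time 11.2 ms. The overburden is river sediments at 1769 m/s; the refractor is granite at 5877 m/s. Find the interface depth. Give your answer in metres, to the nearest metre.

10 m

h = tᵢ·V₁·V₂ / (2·√(V₂²−V₁²)).
√(V₂²−V₁²) = √(5877² − 1769²) = 5604.4 m/s.
h = 0.0112 s × 1769 × 5877 / (2 × 5604.4) = 10.39 m.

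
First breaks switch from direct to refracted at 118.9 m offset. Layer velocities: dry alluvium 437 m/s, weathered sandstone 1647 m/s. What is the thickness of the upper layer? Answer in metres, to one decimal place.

x_cross = 2h·√((V₂+V₁)/(V₂−V₁)) → h = x_cross / (2·√((V₂+V₁)/(V₂−V₁))).
√((V₂+V₁)/(V₂−V₁)) = √((1647+437)/(1647−437)) = 1.3124.
h = 118.9 / (2·1.3124) = 45.30 m.

45.3 m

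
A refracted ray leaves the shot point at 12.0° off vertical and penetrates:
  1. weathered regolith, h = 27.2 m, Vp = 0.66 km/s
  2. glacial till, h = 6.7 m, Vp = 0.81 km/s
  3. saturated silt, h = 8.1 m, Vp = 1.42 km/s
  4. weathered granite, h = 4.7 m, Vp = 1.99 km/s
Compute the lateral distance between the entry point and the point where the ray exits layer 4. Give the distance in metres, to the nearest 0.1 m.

15.4 m

p = sin θ₁/V₁ = sin 12.0°/0.66 = 3.1502e-01 s/km is conserved through the stack.
Layer 1: θ = 12.00°; offset = 27.2·tan 12.00° = 5.782 m.
Layer 2: sin θ = p·0.81 = 0.2552 → θ = 14.78°; offset = 6.7·tan 14.78° = 1.768 m.
Layer 3: sin θ = p·1.42 = 0.4473 → θ = 26.57°; offset = 8.1·tan 26.57° = 4.051 m.
Layer 4: sin θ = p·1.99 = 0.6269 → θ = 38.82°; offset = 4.7·tan 38.82° = 3.782 m.
Total horizontal offset = 15.383 m.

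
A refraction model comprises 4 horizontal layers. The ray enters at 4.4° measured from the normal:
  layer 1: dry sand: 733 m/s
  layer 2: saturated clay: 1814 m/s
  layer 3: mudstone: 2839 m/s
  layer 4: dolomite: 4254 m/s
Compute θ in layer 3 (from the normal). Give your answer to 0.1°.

17.3°

Ray parameter p = sin 4.4° / 733 = 1.0466e-04 s/m.
sin θ_3 = p·V_3 = 1.0466e-04 × 2839 = 0.2971.
θ_3 = 17.29° from the vertical.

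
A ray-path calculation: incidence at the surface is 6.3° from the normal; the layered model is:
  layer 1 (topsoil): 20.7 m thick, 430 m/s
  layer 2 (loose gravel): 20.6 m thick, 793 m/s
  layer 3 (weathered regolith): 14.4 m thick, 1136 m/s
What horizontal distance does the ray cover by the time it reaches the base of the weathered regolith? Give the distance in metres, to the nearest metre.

11 m

Apply Snell's law at each interface; in layer i the horizontal offset is hᵢ·tan θᵢ.
Layer 1: θ = 6.30°; offset = 20.7·tan 6.30° = 2.285 m.
Layer 2: sin θ = 793·sin 6.3°/430 = 0.2024, θ = 11.68°; offset = 20.6·tan 11.68° = 4.257 m.
Layer 3: sin θ = 1136·sin 6.3°/430 = 0.2899, θ = 16.85°; offset = 14.4·tan 16.85° = 4.362 m.
Total horizontal offset = 10.904 m.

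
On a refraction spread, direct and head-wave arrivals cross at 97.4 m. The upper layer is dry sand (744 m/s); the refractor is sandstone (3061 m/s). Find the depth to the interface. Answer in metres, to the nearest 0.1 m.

38.0 m

h = (x_cross/2)·√((V₂−V₁)/(V₂+V₁)).
(V₂−V₁)/(V₂+V₁) = (3061−744)/(3061+744) = 0.6089; √ = 0.7803.
h = (97.4/2)·0.7803 = 38.00 m.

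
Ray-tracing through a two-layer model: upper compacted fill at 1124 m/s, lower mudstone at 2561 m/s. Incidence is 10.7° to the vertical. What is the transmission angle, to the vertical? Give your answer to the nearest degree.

Snell's law: sin θ₂ = (V₂/V₁)·sin θ₁ = (2561/1124)·sin 10.7° = 0.4230.
θ₂ = arcsin 0.4230 = 25.03° from the normal.

25°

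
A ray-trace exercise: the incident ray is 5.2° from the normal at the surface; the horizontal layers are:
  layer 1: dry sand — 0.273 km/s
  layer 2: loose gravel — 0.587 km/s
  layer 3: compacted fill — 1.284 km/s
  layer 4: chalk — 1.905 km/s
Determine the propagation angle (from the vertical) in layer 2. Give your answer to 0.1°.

11.2°

Snell's law across each interface conserves sin θ / V, so sin θ_2 = V_2·sin θ₁/V₁.
sin θ_2 = 0.587 × sin 5.2° / 0.273 = 0.1949.
θ_2 = 11.24° from the vertical.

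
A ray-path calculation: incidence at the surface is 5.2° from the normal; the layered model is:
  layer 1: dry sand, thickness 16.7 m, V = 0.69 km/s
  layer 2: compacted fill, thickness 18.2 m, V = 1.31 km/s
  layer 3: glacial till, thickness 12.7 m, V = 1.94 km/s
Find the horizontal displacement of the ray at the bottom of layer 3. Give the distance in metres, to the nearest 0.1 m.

Apply Snell's law at each interface; in layer i the horizontal offset is hᵢ·tan θᵢ.
Layer 1: θ = 5.20°; offset = 16.7·tan 5.20° = 1.520 m.
Layer 2: sin θ = 1.31·sin 5.2°/0.69 = 0.1721, θ = 9.91°; offset = 18.2·tan 9.91° = 3.179 m.
Layer 3: sin θ = 1.94·sin 5.2°/0.69 = 0.2548, θ = 14.76°; offset = 12.7·tan 14.76° = 3.347 m.
Total horizontal offset = 8.046 m.

8.0 m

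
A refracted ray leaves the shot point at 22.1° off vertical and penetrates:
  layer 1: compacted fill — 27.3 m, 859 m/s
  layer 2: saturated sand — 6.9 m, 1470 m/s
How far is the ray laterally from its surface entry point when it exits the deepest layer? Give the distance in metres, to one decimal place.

16.9 m

Ray parameter p = sin 22.1° / 859 m/s = 4.3798e-04 s/m.
Layer 1: θ = 22.10°; offset = 27.3·tan 22.10° = 11.085 m.
Layer 2: sin θ = p·1470 = 0.6438 → θ = 40.08°; offset = 6.9·tan 40.08° = 5.806 m.
Summing the layer offsets gives 16.891 m.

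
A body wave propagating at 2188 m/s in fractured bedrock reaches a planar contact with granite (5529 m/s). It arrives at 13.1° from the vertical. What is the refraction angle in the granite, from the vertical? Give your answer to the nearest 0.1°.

Snell's law: sin θ₂ = (V₂/V₁)·sin θ₁ = (5529/2188)·sin 13.1° = 0.5727.
θ₂ = sin⁻¹(0.5727) = 34.94° (from vertical).

34.9°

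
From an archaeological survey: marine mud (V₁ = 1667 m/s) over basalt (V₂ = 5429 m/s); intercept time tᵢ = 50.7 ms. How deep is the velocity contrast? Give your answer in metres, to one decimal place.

44.4 m

θ_c = arcsin(1667/5429) = 17.88°; cos θ_c = 0.9517.
tᵢ = 2h cos θ_c/V₁ ⇒ h = tᵢ·V₁/(2 cos θ_c) = 0.0507·1667/(2·0.9517) = 44.40 m.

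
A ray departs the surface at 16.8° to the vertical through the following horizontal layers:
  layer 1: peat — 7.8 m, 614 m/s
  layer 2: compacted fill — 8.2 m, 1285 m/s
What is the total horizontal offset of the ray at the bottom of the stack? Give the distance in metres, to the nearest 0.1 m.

8.6 m

p = sin θ₁/V₁ = sin 16.8°/614 = 4.7074e-04 s/m is conserved through the stack.
Layer 1: θ = 16.80°; offset = 7.8·tan 16.80° = 2.355 m.
Layer 2: sin θ = p·1285 = 0.6049 → θ = 37.22°; offset = 8.2·tan 37.22° = 6.229 m.
Total horizontal offset = 8.584 m.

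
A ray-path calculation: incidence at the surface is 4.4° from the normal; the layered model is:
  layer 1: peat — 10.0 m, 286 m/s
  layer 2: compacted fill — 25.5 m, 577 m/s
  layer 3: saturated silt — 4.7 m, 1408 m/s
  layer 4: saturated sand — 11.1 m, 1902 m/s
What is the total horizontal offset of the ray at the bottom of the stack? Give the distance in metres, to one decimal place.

Apply Snell's law at each interface; in layer i the horizontal offset is hᵢ·tan θᵢ.
Layer 1: θ = 4.40°; offset = 10.0·tan 4.40° = 0.769 m.
Layer 2: sin θ = 577·sin 4.4°/286 = 0.1548, θ = 8.90°; offset = 25.5·tan 8.90° = 3.995 m.
Layer 3: sin θ = 1408·sin 4.4°/286 = 0.3777, θ = 22.19°; offset = 4.7·tan 22.19° = 1.917 m.
Layer 4: sin θ = 1902·sin 4.4°/286 = 0.5102, θ = 30.68°; offset = 11.1·tan 30.68° = 6.585 m.
Σ offsets = 13.266 m.

13.3 m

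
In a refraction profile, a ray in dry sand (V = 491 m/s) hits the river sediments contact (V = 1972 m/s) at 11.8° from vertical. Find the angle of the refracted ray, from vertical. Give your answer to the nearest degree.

sin θ₁/V₁ = sin θ₂/V₂ ⇒ sin θ₂ = 1972·sin 11.8°/491 = 1972·0.2045/491 = 0.8213.
θ₂ = sin⁻¹(0.8213) = 55.22° (from vertical).

55°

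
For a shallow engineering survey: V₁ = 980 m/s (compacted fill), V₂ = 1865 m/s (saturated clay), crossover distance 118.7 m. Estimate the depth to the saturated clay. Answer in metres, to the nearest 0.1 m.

33.1 m

h = (x_cross/2)·√((V₂−V₁)/(V₂+V₁)).
(V₂−V₁)/(V₂+V₁) = (1865−980)/(1865+980) = 0.3111; √ = 0.5577.
h = (118.7/2)·0.5577 = 33.10 m.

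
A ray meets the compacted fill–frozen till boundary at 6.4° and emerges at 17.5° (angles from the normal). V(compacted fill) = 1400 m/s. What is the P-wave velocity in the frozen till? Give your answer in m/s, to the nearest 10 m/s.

Snell's law: sin 6.4°/V₁ = sin 17.5°/V₂.
V₂ = V₁·sin 17.5°/sin 6.4° = 1400 × 2.6977 = 3776.73 m/s.

3780 m/s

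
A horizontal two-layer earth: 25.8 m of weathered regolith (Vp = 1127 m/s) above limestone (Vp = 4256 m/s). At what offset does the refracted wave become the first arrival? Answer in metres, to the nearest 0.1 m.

x_cross = 2h·√((V₂+V₁)/(V₂−V₁)).
(V₂+V₁)/(V₂−V₁) = (4256+1127)/(4256−1127) = 1.7204; √ = 1.3116.
x_cross = 2·25.8·1.3116 = 67.68 m.

67.7 m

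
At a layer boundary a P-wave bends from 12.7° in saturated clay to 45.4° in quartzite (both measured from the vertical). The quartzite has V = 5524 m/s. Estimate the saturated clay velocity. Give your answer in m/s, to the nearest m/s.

Snell's law: sin 12.7°/V₁ = sin 45.4°/V₂.
V₁ = V₂·sin 12.7°/sin 45.4° = 5524 × 0.3088 = 1705.60 m/s.

1706 m/s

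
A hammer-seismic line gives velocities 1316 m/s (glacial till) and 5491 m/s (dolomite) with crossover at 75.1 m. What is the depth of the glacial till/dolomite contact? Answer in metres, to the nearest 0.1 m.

h = (x_cross/2)·√((V₂−V₁)/(V₂+V₁)).
(V₂−V₁)/(V₂+V₁) = (5491−1316)/(5491+1316) = 0.6133; √ = 0.7832.
h = (75.1/2)·0.7832 = 29.41 m.

29.4 m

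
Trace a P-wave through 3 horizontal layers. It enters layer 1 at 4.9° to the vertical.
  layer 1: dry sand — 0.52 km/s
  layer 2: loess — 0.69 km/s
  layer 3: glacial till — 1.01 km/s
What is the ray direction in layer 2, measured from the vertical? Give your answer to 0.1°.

6.5°

Snell's law across each interface conserves sin θ / V, so sin θ_2 = V_2·sin θ₁/V₁.
sin θ_2 = 0.69 × sin 4.9° / 0.52 = 0.1133.
θ_2 = 6.51° from the vertical.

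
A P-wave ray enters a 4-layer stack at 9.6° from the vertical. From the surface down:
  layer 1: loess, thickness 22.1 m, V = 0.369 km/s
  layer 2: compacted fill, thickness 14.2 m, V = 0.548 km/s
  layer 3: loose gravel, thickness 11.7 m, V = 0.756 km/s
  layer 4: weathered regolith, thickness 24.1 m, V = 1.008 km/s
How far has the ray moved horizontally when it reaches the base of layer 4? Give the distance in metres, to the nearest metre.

24 m

Apply Snell's law at each interface; in layer i the horizontal offset is hᵢ·tan θᵢ.
Layer 1: θ = 9.60°; offset = 22.1·tan 9.60° = 3.738 m.
Layer 2: sin θ = 0.548·sin 9.6°/0.369 = 0.2477, θ = 14.34°; offset = 14.2·tan 14.34° = 3.630 m.
Layer 3: sin θ = 0.756·sin 9.6°/0.369 = 0.3417, θ = 19.98°; offset = 11.7·tan 19.98° = 4.254 m.
Layer 4: sin θ = 1.008·sin 9.6°/0.369 = 0.4556, θ = 27.10°; offset = 24.1·tan 27.10° = 12.333 m.
Total horizontal offset = 23.955 m.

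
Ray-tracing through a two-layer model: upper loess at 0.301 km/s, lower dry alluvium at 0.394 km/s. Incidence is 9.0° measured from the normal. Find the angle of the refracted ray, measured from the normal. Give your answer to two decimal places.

sin θ₁/V₁ = sin θ₂/V₂ ⇒ sin θ₂ = 0.394·sin 9.0°/0.301 = 0.394·0.1564/0.301 = 0.2048.
θ₂ = arcsin 0.2048 = 11.82° from the normal.

11.82°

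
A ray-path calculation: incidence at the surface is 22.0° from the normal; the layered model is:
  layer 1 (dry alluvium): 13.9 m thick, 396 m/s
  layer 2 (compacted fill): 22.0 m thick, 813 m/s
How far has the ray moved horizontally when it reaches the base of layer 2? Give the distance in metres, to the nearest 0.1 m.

32.1 m

p = sin θ₁/V₁ = sin 22.0°/396 = 9.4598e-04 s/m is conserved through the stack.
Layer 1: θ = 22.00°; offset = 13.9·tan 22.00° = 5.616 m.
Layer 2: sin θ = p·813 = 0.7691 → θ = 50.27°; offset = 22.0·tan 50.27° = 26.472 m.
Σ offsets = 32.088 m.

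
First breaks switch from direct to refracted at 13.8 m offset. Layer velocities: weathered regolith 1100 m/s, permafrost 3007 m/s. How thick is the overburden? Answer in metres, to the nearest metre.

h = (x_cross/2)·√((V₂−V₁)/(V₂+V₁)).
(V₂−V₁)/(V₂+V₁) = (3007−1100)/(3007+1100) = 0.4643; √ = 0.6814.
h = (13.8/2)·0.6814 = 4.70 m.

5 m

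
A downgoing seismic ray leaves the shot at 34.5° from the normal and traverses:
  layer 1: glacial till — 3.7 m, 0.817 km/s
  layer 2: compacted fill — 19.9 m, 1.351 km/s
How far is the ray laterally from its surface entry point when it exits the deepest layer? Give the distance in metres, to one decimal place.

Ray parameter p = sin 34.5° / 0.817 km/s = 6.9328e-01 s/km.
Layer 1: θ = 34.50°; offset = 3.7·tan 34.50° = 2.543 m.
Layer 2: sin θ = p·1.351 = 0.9366 → θ = 69.49°; offset = 19.9·tan 69.49° = 53.199 m.
Summing the layer offsets gives 55.742 m.

55.7 m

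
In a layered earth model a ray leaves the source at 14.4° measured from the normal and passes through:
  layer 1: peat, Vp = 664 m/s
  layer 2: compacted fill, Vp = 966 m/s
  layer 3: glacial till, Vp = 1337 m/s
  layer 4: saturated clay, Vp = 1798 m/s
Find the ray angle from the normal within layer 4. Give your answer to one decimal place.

42.3°

Ray parameter p = sin 14.4° / 664 = 3.7453e-04 s/m.
sin θ_4 = p·V_4 = 3.7453e-04 × 1798 = 0.6734.
θ_4 = 42.33° from the vertical.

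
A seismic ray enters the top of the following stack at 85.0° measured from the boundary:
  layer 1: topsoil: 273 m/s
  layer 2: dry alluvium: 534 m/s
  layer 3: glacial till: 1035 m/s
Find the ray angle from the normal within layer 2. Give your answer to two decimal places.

9.82°

From the normal: θ₁ = 90° − 85.0° = 5.0°.
Ray parameter p = sin 5.0° / 273 = 3.1925e-04 s/m.
sin θ_2 = p·V_2 = 3.1925e-04 × 534 = 0.1705.
θ_2 = 9.82° from the vertical.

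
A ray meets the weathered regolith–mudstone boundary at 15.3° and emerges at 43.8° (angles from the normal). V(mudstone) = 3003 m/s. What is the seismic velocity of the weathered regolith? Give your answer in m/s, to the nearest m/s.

1145 m/s

Snell's law: sin 15.3°/V₁ = sin 43.8°/V₂.
V₁ = V₂·sin 15.3°/sin 43.8° = 3003 × 0.3812 = 1144.87 m/s.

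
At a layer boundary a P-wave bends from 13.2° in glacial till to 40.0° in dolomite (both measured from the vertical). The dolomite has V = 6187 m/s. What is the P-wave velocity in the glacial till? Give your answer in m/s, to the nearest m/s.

2198 m/s

Snell's law: sin 13.2°/V₁ = sin 40.0°/V₂.
V₁ = V₂·sin 13.2°/sin 40.0° = 6187 × 0.3553 = 2197.94 m/s.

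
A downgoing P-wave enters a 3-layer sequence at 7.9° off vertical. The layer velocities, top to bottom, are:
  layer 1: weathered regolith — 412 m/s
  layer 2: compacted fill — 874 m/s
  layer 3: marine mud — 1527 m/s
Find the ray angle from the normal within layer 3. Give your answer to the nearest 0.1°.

30.6°

Ray parameter p = sin 7.9° / 412 = 3.3360e-04 s/m.
sin θ_3 = p·V_3 = 3.3360e-04 × 1527 = 0.5094.
θ_3 = arcsin 0.5094 = 30.62°.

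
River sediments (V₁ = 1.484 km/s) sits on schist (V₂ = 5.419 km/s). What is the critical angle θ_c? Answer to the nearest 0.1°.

Critical incidence: sin θ_c = V₁/V₂ = 1.484/5.419 = 0.2739.
θ_c = arcsin 0.2739 = 15.89°.

15.9°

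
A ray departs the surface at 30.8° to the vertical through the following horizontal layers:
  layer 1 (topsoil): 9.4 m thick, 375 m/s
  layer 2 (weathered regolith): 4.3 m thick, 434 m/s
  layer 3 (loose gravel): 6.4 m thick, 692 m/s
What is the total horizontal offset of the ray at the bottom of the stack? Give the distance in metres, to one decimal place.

Ray parameter p = sin 30.8° / 375 m/s = 1.3654e-03 s/m.
Layer 1: θ = 30.80°; offset = 9.4·tan 30.80° = 5.604 m.
Layer 2: sin θ = p·434 = 0.5926 → θ = 36.34°; offset = 4.3·tan 36.34° = 3.164 m.
Layer 3: sin θ = p·692 = 0.9449 → θ = 70.89°; offset = 6.4·tan 70.89° = 18.471 m.
Total horizontal offset = 27.238 m.

27.2 m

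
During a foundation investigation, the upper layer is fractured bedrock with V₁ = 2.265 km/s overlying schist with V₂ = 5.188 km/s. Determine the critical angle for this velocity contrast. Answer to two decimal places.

25.89°

At critical incidence the refracted ray runs along the interface (θ₂ = 90°), so sin θ_c = V₁/V₂.
θ_c = arcsin(2.265/5.188) = arcsin 0.4366 = 25.89°.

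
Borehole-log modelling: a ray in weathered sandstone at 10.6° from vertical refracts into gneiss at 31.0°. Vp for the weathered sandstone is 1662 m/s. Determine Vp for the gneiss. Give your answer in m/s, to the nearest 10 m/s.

sin 10.6° = 0.1840; sin 31.0° = 0.5150.
V₂ = V₁·(sin θ₂/sin θ₁) = 1662·(0.5150/0.1840) = 4653.37 m/s.

4650 m/s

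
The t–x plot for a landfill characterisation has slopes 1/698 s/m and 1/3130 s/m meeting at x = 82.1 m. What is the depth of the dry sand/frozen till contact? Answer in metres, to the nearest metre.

x_cross = 2h·√((V₂+V₁)/(V₂−V₁)) → h = x_cross / (2·√((V₂+V₁)/(V₂−V₁))).
√((V₂+V₁)/(V₂−V₁)) = √((3130+698)/(3130−698)) = 1.2546.
h = 82.1 / (2·1.2546) = 32.72 m.

33 m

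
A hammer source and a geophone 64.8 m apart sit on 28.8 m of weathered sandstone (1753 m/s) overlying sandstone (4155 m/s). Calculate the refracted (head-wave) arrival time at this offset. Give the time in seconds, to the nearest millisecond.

0.045 s

t = x/V₂ + 2h·√(V₂²−V₁²)/(V₁V₂).
√(V₂²−V₁²) = √(4155²−1753²) = 3767.1 m/s; delay term = 2·28.8·3767.1/(1753·4155) = 0.02979 s.
t = 64.8/4155 + 0.02979 = 0.04539 s.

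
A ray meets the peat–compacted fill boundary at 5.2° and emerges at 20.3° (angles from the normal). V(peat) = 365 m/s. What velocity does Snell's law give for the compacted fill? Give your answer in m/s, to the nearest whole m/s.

1397 m/s

Snell's law: sin 5.2°/V₁ = sin 20.3°/V₂.
V₂ = V₁·sin 20.3°/sin 5.2° = 365 × 3.8279 = 1397.20 m/s.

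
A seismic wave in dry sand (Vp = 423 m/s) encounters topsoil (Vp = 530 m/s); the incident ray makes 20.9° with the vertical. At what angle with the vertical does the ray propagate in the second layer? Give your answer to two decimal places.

sin θ₁/V₁ = sin θ₂/V₂ ⇒ sin θ₂ = 530·sin 20.9°/423 = 530·0.3567/423 = 0.4470.
θ₂ = arcsin 0.4470 = 26.55° from the normal.

26.55°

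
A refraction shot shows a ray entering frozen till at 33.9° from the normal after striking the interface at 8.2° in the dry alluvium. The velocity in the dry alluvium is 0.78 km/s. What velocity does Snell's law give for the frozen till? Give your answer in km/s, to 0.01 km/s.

3.05 km/s

sin 8.2° = 0.1426; sin 33.9° = 0.5577.
V₂ = V₁·(sin θ₂/sin θ₁) = 0.78·(0.5577/0.1426) = 3.05 km/s.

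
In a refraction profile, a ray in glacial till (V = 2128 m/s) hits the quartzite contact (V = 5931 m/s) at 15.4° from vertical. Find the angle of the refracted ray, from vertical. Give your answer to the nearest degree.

Snell's law: sin θ₂ = (V₂/V₁)·sin θ₁ = (5931/2128)·sin 15.4° = 0.7401.
θ₂ = arcsin 0.7401 = 47.74° from the normal.

48°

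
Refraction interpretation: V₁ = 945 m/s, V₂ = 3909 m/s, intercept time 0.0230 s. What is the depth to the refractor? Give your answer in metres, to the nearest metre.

h = tᵢ·V₁·V₂ / (2·√(V₂²−V₁²)).
√(V₂²−V₁²) = √(3909² − 945²) = 3793.1 m/s.
h = 0.023 s × 945 × 3909 / (2 × 3793.1) = 11.20 m.

11 m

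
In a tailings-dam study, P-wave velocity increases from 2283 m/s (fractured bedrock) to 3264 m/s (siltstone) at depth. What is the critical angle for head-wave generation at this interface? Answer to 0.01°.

Critical incidence: sin θ_c = V₁/V₂ = 2283/3264 = 0.6994.
θ_c = arcsin 0.6994 = 44.38°.

44.38°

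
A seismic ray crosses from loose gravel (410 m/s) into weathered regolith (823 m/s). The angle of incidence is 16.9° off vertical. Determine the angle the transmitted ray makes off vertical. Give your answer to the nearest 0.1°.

35.7°

Snell's law: sin θ₂ = (V₂/V₁)·sin θ₁ = (823/410)·sin 16.9° = 0.5835.
θ₂ = arcsin 0.5835 = 35.70° from the normal.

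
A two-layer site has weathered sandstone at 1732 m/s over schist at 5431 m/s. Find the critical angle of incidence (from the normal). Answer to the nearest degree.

19°

Critical incidence: sin θ_c = V₁/V₂ = 1732/5431 = 0.3189.
θ_c = arcsin 0.3189 = 18.60°.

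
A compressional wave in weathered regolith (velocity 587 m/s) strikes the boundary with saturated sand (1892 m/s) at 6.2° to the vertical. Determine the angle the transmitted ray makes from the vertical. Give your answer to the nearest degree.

Snell's law: sin θ₂ = (V₂/V₁)·sin θ₁ = (1892/587)·sin 6.2° = 0.3481.
θ₂ = arcsin 0.3481 = 20.37° from the normal.

20°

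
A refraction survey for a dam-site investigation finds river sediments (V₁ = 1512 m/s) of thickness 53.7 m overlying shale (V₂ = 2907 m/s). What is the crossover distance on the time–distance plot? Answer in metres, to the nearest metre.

θ_c = arcsin(1512/2907) = 31.34°, so cos θ_c = 0.8541 and tᵢ = 2h cos θ_c/V₁ = 0.0607 s.
At crossover x/V₁ = x/V₂ + tᵢ ⇒ x = tᵢ/(1/V₁ − 1/V₂) = 0.06067/(6.6138e-04 − 3.4400e-04) = 191.15 m.

191 m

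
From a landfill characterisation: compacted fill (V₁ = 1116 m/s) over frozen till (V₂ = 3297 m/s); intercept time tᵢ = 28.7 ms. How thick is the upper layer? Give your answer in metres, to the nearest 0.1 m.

h = tᵢ·V₁·V₂ / (2·√(V₂²−V₁²)).
√(V₂²−V₁²) = √(3297² − 1116²) = 3102.4 m/s.
h = 0.0287 s × 1116 × 3297 / (2 × 3102.4) = 17.02 m.

17.0 m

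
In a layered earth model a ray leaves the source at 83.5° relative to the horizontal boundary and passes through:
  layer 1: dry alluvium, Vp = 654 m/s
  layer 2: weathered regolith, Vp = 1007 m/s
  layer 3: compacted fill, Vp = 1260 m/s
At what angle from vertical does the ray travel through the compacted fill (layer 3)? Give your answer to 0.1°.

From the normal: θ₁ = 90° − 83.5° = 6.5°.
Snell's law across each interface conserves sin θ / V, so sin θ_3 = V_3·sin θ₁/V₁.
sin θ_3 = 1260 × sin 6.5° / 654 = 0.2181.
θ_3 = 12.60° from the vertical.

12.6°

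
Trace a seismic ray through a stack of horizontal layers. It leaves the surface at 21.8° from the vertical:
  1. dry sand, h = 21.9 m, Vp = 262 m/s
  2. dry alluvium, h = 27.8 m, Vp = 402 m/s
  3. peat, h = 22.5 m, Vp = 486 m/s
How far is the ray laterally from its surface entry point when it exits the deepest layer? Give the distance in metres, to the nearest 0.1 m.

49.4 m

Apply Snell's law at each interface; in layer i the horizontal offset is hᵢ·tan θᵢ.
Layer 1: θ = 21.80°; offset = 21.9·tan 21.80° = 8.759 m.
Layer 2: sin θ = 402·sin 21.8°/262 = 0.5698, θ = 34.74°; offset = 27.8·tan 34.74° = 19.276 m.
Layer 3: sin θ = 486·sin 21.8°/262 = 0.6889, θ = 43.54°; offset = 22.5·tan 43.54° = 21.382 m.
Summing the layer offsets gives 49.418 m.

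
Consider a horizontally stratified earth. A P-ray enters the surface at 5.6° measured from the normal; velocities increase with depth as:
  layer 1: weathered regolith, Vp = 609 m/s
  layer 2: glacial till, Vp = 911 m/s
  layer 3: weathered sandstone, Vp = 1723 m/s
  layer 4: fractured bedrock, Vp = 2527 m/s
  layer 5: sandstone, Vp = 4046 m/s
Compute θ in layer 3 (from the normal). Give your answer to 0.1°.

16.0°

Ray parameter p = sin 5.6° / 609 = 1.6023e-04 s/m.
sin θ_3 = p·V_3 = 1.6023e-04 × 1723 = 0.2761.
θ_3 = arcsin 0.2761 = 16.03°.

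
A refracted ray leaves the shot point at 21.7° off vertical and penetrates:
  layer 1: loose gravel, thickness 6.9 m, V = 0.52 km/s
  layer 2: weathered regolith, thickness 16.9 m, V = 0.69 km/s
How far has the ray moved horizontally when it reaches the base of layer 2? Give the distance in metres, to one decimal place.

Apply Snell's law at each interface; in layer i the horizontal offset is hᵢ·tan θᵢ.
Layer 1: θ = 21.70°; offset = 6.9·tan 21.70° = 2.746 m.
Layer 2: sin θ = 0.69·sin 21.7°/0.52 = 0.4906, θ = 29.38°; offset = 16.9·tan 29.38° = 9.516 m.
Σ offsets = 12.261 m.

12.3 m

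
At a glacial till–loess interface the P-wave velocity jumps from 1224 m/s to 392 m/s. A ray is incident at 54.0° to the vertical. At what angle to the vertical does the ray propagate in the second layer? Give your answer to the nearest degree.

Snell's law: sin θ₂ = (V₂/V₁)·sin θ₁ = (392/1224)·sin 54.0° = 0.2591.
θ₂ = arcsin 0.2591 = 15.02° from the normal.

15°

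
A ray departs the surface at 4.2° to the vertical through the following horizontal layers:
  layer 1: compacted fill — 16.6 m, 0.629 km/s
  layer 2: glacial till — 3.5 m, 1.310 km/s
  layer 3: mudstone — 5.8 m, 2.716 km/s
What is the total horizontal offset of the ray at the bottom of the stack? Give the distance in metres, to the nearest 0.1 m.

3.7 m

Apply Snell's law at each interface; in layer i the horizontal offset is hᵢ·tan θᵢ.
Layer 1: θ = 4.20°; offset = 16.6·tan 4.20° = 1.219 m.
Layer 2: sin θ = 1.310·sin 4.2°/0.629 = 0.1525, θ = 8.77°; offset = 3.5·tan 8.77° = 0.540 m.
Layer 3: sin θ = 2.716·sin 4.2°/0.629 = 0.3162, θ = 18.44°; offset = 5.8·tan 18.44° = 1.933 m.
Σ offsets = 3.693 m.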